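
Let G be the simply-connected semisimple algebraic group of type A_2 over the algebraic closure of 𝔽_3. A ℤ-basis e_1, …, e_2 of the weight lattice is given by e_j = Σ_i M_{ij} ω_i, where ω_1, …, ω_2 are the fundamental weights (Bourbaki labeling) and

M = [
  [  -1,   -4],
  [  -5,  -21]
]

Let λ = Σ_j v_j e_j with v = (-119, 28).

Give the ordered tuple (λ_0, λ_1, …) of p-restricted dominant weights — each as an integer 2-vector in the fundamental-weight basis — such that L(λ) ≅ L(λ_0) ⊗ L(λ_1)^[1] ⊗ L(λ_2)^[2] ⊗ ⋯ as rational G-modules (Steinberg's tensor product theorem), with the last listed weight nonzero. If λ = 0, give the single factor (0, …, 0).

Converting to the ω-basis (c_i = row i of M dotted with v = (-119, 28)):
  c_1 = (-1)·(-119) + (-4)·(28) = 7
  c_2 = (-5)·(-119) + (-21)·(28) = 7
Base-3 expansion of each c_i:
  c_1 = 7 = 1·3^0 + 2·3^1
  c_2 = 7 = 1·3^0 + 2·3^1
Factor λ_0 = (1, 1)
Factor λ_1 = (2, 2)

((1, 1), (2, 2))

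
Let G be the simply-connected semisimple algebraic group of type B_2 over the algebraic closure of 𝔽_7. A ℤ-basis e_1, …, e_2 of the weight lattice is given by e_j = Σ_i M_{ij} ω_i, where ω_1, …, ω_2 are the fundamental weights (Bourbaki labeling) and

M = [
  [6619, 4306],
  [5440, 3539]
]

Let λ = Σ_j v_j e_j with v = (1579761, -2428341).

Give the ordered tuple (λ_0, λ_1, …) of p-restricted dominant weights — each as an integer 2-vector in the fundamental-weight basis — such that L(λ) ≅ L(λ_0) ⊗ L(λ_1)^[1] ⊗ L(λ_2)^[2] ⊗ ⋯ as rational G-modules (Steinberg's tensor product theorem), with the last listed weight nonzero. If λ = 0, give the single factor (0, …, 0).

((5, 5), (6, 1), (6, 0), (4, 3))

ω-coordinates c = M·v, v = (1579761, -2428341):
  c_1 = 6619·1579761 + (4306)·(-2428341) = 1713
  c_2 = 5440·1579761 + (3539)·(-2428341) = 1041
Base-7 expansion of each c_i:
  c_1 = 1713 = 5·7^0 + 6·7^1 + 6·7^2 + 4·7^3
  c_2 = 1041 = 5·7^0 + 1·7^1 + 0·7^2 + 3·7^3
p-restricted factor λ_0 = (5, 5)
p-restricted factor λ_1 = (6, 1)
p-restricted factor λ_2 = (6, 0)
p-restricted factor λ_3 = (4, 3)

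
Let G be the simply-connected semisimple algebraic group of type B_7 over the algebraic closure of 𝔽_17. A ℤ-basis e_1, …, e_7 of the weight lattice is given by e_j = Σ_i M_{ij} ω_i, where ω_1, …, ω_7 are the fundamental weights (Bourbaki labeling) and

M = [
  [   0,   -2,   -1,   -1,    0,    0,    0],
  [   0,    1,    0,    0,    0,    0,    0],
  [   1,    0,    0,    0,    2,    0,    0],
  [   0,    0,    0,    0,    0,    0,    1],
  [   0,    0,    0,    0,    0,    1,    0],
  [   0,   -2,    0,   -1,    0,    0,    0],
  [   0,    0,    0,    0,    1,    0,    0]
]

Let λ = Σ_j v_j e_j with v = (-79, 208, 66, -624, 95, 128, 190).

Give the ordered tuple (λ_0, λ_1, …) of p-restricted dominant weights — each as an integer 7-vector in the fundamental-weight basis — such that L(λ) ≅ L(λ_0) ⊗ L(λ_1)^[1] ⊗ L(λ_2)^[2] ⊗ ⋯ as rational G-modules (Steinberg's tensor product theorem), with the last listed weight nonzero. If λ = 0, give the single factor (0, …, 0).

Converting to the ω-basis (c_i = row i of M dotted with v = (-79, 208, 66, -624, 95, 128, 190)):
  c_1 = 0*-79 + -2*208 + -1*66 + -1*-624 + 0*95 + 0*128 + 0*190 = 142
  c_2 = 0*-79 + 1*208 + 0*66 + 0*-624 + 0*95 + 0*128 + 0*190 = 208
  c_3 = 1*-79 + 0*208 + 0*66 + 0*-624 + 2*95 + 0*128 + 0*190 = 111
  c_4 = 0*-79 + 0*208 + 0*66 + 0*-624 + 0*95 + 0*128 + 1*190 = 190
  c_5 = 0*-79 + 0*208 + 0*66 + 0*-624 + 0*95 + 1*128 + 0*190 = 128
  c_6 = 0*-79 + -2*208 + 0*66 + -1*-624 + 0*95 + 0*128 + 0*190 = 208
  c_7 = 0*-79 + 0*208 + 0*66 + 0*-624 + 1*95 + 0*128 + 0*190 = 95
Base-17 expansion of each c_i:
  c_1 = 142 = 6·17^0 + 8·17^1
  c_2 = 208 = 4·17^0 + 12·17^1
  c_3 = 111 = 9·17^0 + 6·17^1
  c_4 = 190 = 3·17^0 + 11·17^1
  c_5 = 128 = 9·17^0 + 7·17^1
  c_6 = 208 = 4·17^0 + 12·17^1
  c_7 = 95 = 10·17^0 + 5·17^1
Factor λ_0 = (6, 4, 9, 3, 9, 4, 10)
Factor λ_1 = (8, 12, 6, 11, 7, 12, 5)

((6, 4, 9, 3, 9, 4, 10), (8, 12, 6, 11, 7, 12, 5))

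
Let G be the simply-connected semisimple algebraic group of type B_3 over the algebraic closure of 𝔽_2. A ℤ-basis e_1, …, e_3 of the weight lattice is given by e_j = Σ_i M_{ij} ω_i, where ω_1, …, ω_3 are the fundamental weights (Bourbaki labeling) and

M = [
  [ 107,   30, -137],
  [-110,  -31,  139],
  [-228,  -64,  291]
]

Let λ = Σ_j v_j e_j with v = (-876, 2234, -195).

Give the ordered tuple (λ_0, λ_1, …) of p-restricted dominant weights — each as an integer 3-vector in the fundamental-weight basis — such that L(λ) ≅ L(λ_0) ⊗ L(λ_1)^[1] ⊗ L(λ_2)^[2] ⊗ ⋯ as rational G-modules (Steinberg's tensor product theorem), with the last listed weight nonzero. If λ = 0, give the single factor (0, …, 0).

Converting to the ω-basis (c_i = row i of M dotted with v = (-876, 2234, -195)):
  c_1 = 107*-876 + 30*2234 + -137*-195 = 3
  c_2 = -110*-876 + -31*2234 + 139*-195 = 1
  c_3 = -228*-876 + -64*2234 + 291*-195 = 7
Base-2 expansion of each c_i:
  c_1 = 3 = 1·2^0 + 1·2^1
  c_2 = 1 = 1·2^0
  c_3 = 7 = 1·2^0 + 1·2^1 + 1·2^2
λ_0 = (1, 1, 1)
λ_1 = (1, 0, 1)
λ_2 = (0, 0, 1)

((1, 1, 1), (1, 0, 1), (0, 0, 1))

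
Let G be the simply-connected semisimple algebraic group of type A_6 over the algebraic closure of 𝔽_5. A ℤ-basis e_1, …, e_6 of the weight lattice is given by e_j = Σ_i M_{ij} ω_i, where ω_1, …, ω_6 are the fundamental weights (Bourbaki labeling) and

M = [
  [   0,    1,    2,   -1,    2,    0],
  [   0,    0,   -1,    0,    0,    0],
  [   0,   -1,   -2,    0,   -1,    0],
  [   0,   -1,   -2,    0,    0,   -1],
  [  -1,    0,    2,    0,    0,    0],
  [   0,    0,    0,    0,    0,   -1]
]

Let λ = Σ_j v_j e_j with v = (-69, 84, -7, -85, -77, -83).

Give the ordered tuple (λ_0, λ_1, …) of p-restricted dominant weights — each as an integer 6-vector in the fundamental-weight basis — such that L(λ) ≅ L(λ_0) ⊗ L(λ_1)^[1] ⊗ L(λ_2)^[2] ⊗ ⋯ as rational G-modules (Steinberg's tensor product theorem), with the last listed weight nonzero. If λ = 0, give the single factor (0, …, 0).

Change of basis e → ω: c = M·v where v = (-69, 84, -7, -85, -77, -83):
  c_1 = (0)·(-69) + 1·84 + (2)·(-7) + (-1)·(-85) + (2)·(-77) + (0)·(-83) = 1
  c_2 = (0)·(-69) + 0·84 + (-1)·(-7) + (0)·(-85) + (0)·(-77) + (0)·(-83) = 7
  c_3 = (0)·(-69) + (-1)·(84) + (-2)·(-7) + (0)·(-85) + (-1)·(-77) + (0)·(-83) = 7
  c_4 = (0)·(-69) + (-1)·(84) + (-2)·(-7) + (0)·(-85) + (0)·(-77) + (-1)·(-83) = 13
  c_5 = (-1)·(-69) + 0·84 + (2)·(-7) + (0)·(-85) + (0)·(-77) + (0)·(-83) = 55
  c_6 = (0)·(-69) + 0·84 + (0)·(-7) + (0)·(-85) + (0)·(-77) + (-1)·(-83) = 83
Writing each c_i in base p = 5:
  c_1 = 1 = 1·5^0
  c_2 = 7 = 2·5^0 + 1·5^1
  c_3 = 7 = 2·5^0 + 1·5^1
  c_4 = 13 = 3·5^0 + 2·5^1
  c_5 = 55 = 0·5^0 + 1·5^1 + 2·5^2
  c_6 = 83 = 3·5^0 + 1·5^1 + 3·5^2
λ_0 = (1, 2, 2, 3, 0, 3)
λ_1 = (0, 1, 1, 2, 1, 1)
λ_2 = (0, 0, 0, 0, 2, 3)

((1, 2, 2, 3, 0, 3), (0, 1, 1, 2, 1, 1), (0, 0, 0, 0, 2, 3))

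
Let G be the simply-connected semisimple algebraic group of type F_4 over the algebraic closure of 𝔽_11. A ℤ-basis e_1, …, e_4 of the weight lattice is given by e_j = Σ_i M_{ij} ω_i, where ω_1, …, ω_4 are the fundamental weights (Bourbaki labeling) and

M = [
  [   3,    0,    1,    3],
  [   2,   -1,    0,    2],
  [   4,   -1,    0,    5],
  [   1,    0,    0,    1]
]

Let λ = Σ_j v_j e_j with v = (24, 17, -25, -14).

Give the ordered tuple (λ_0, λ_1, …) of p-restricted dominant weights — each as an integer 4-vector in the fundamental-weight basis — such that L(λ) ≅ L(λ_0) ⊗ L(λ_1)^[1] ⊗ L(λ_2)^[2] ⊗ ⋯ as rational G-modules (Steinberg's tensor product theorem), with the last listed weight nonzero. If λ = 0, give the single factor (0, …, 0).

Change of basis e → ω: c = M·v where v = (24, 17, -25, -14):
  c_1 = 3·24 + 0·17 + (1)·(-25) + (3)·(-14) = 5
  c_2 = 2·24 + (-1)·(17) + (0)·(-25) + (2)·(-14) = 3
  c_3 = 4·24 + (-1)·(17) + (0)·(-25) + (5)·(-14) = 9
  c_4 = 1·24 + 0·17 + (0)·(-25) + (1)·(-14) = 10
p = 11; digits c_i = Σ_j d_{ij}·11^j, 0 ≤ d_{ij} < 11:
  c_1 = 5 = 5·11^0
  c_2 = 3 = 3·11^0
  c_3 = 9 = 9·11^0
  c_4 = 10 = 10·11^0
Factor λ_0 = (5, 3, 9, 10)

((5, 3, 9, 10),)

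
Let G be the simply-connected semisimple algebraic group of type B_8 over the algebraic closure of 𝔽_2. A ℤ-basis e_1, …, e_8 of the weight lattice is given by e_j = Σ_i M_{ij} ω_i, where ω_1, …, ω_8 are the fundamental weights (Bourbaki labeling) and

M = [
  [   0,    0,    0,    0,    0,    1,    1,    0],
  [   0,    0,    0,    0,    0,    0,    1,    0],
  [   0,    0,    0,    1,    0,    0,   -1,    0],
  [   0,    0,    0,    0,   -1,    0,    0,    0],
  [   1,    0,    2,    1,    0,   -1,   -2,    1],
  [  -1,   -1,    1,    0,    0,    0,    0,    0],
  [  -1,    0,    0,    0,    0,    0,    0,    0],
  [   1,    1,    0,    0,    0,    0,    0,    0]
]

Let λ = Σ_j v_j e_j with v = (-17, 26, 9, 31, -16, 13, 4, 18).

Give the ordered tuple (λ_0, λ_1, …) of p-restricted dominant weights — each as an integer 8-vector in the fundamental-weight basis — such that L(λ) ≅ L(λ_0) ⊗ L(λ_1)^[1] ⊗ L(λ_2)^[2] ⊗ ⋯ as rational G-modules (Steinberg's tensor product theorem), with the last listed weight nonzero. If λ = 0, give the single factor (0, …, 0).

Change of basis e → ω: c = M·v where v = (-17, 26, 9, 31, -16, 13, 4, 18):
  c_1 = 0*-17 + 0*26 + 0*9 + 0*31 + 0*-16 + 1*13 + 1*4 + 0*18 = 17
  c_2 = 0*-17 + 0*26 + 0*9 + 0*31 + 0*-16 + 0*13 + 1*4 + 0*18 = 4
  c_3 = 0*-17 + 0*26 + 0*9 + 1*31 + 0*-16 + 0*13 + -1*4 + 0*18 = 27
  c_4 = 0*-17 + 0*26 + 0*9 + 0*31 + -1*-16 + 0*13 + 0*4 + 0*18 = 16
  c_5 = 1*-17 + 0*26 + 2*9 + 1*31 + 0*-16 + -1*13 + -2*4 + 1*18 = 29
  c_6 = -1*-17 + -1*26 + 1*9 + 0*31 + 0*-16 + 0*13 + 0*4 + 0*18 = 0
  c_7 = -1*-17 + 0*26 + 0*9 + 0*31 + 0*-16 + 0*13 + 0*4 + 0*18 = 17
  c_8 = 1*-17 + 1*26 + 0*9 + 0*31 + 0*-16 + 0*13 + 0*4 + 0*18 = 9
p = 2; digits c_i = Σ_j d_{ij}·2^j, 0 ≤ d_{ij} < 2:
  c_1 = 17 = 1·2^0 + 0·2^1 + 0·2^2 + 0·2^3 + 1·2^4
  c_2 = 4 = 0·2^0 + 0·2^1 + 1·2^2
  c_3 = 27 = 1·2^0 + 1·2^1 + 0·2^2 + 1·2^3 + 1·2^4
  c_4 = 16 = 0·2^0 + 0·2^1 + 0·2^2 + 0·2^3 + 1·2^4
  c_5 = 29 = 1·2^0 + 0·2^1 + 1·2^2 + 1·2^3 + 1·2^4
  c_6 = 0
  c_7 = 17 = 1·2^0 + 0·2^1 + 0·2^2 + 0·2^3 + 1·2^4
  c_8 = 9 = 1·2^0 + 0·2^1 + 0·2^2 + 1·2^3
p-restricted factor λ_0 = (1, 0, 1, 0, 1, 0, 1, 1)
p-restricted factor λ_1 = (0, 0, 1, 0, 0, 0, 0, 0)
p-restricted factor λ_2 = (0, 1, 0, 0, 1, 0, 0, 0)
p-restricted factor λ_3 = (0, 0, 1, 0, 1, 0, 0, 1)
p-restricted factor λ_4 = (1, 0, 1, 1, 1, 0, 1, 0)

((1, 0, 1, 0, 1, 0, 1, 1), (0, 0, 1, 0, 0, 0, 0, 0), (0, 1, 0, 0, 1, 0, 0, 0), (0, 0, 1, 0, 1, 0, 0, 1), (1, 0, 1, 1, 1, 0, 1, 0))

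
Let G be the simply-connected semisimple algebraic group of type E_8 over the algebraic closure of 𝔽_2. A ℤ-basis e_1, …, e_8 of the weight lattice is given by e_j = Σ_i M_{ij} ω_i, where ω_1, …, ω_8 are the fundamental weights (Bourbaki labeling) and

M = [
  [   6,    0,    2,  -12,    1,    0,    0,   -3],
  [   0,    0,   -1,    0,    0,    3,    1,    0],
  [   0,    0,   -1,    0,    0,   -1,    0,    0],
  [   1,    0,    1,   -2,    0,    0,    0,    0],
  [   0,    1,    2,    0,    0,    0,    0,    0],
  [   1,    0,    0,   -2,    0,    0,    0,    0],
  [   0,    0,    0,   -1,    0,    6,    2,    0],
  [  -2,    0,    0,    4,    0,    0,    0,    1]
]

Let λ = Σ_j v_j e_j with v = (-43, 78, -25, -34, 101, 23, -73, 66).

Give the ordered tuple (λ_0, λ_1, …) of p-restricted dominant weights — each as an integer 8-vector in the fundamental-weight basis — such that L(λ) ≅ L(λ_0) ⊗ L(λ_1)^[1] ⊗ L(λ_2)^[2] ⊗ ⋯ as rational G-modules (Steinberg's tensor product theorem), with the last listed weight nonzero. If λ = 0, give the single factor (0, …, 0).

Change of basis e → ω: c = M·v where v = (-43, 78, -25, -34, 101, 23, -73, 66):
  c_1 = 6*-43 + 0*78 + 2*-25 + -12*-34 + 1*101 + 0*23 + 0*-73 + -3*66 = 3
  c_2 = 0*-43 + 0*78 + -1*-25 + 0*-34 + 0*101 + 3*23 + 1*-73 + 0*66 = 21
  c_3 = 0*-43 + 0*78 + -1*-25 + 0*-34 + 0*101 + -1*23 + 0*-73 + 0*66 = 2
  c_4 = 1*-43 + 0*78 + 1*-25 + -2*-34 + 0*101 + 0*23 + 0*-73 + 0*66 = 0
  c_5 = 0*-43 + 1*78 + 2*-25 + 0*-34 + 0*101 + 0*23 + 0*-73 + 0*66 = 28
  c_6 = 1*-43 + 0*78 + 0*-25 + -2*-34 + 0*101 + 0*23 + 0*-73 + 0*66 = 25
  c_7 = 0*-43 + 0*78 + 0*-25 + -1*-34 + 0*101 + 6*23 + 2*-73 + 0*66 = 26
  c_8 = -2*-43 + 0*78 + 0*-25 + 4*-34 + 0*101 + 0*23 + 0*-73 + 1*66 = 16
p = 2; digits c_i = Σ_j d_{ij}·2^j, 0 ≤ d_{ij} < 2:
  c_1 = 3 = 1·2^0 + 1·2^1
  c_2 = 21 = 1·2^0 + 0·2^1 + 1·2^2 + 0·2^3 + 1·2^4
  c_3 = 2 = 0·2^0 + 1·2^1
  c_4 = 0
  c_5 = 28 = 0·2^0 + 0·2^1 + 1·2^2 + 1·2^3 + 1·2^4
  c_6 = 25 = 1·2^0 + 0·2^1 + 0·2^2 + 1·2^3 + 1·2^4
  c_7 = 26 = 0·2^0 + 1·2^1 + 0·2^2 + 1·2^3 + 1·2^4
  c_8 = 16 = 0·2^0 + 0·2^1 + 0·2^2 + 0·2^3 + 1·2^4
p-restricted factor λ_0 = (1, 1, 0, 0, 0, 1, 0, 0)
p-restricted factor λ_1 = (1, 0, 1, 0, 0, 0, 1, 0)
p-restricted factor λ_2 = (0, 1, 0, 0, 1, 0, 0, 0)
p-restricted factor λ_3 = (0, 0, 0, 0, 1, 1, 1, 0)
p-restricted factor λ_4 = (0, 1, 0, 0, 1, 1, 1, 1)

((1, 1, 0, 0, 0, 1, 0, 0), (1, 0, 1, 0, 0, 0, 1, 0), (0, 1, 0, 0, 1, 0, 0, 0), (0, 0, 0, 0, 1, 1, 1, 0), (0, 1, 0, 0, 1, 1, 1, 1))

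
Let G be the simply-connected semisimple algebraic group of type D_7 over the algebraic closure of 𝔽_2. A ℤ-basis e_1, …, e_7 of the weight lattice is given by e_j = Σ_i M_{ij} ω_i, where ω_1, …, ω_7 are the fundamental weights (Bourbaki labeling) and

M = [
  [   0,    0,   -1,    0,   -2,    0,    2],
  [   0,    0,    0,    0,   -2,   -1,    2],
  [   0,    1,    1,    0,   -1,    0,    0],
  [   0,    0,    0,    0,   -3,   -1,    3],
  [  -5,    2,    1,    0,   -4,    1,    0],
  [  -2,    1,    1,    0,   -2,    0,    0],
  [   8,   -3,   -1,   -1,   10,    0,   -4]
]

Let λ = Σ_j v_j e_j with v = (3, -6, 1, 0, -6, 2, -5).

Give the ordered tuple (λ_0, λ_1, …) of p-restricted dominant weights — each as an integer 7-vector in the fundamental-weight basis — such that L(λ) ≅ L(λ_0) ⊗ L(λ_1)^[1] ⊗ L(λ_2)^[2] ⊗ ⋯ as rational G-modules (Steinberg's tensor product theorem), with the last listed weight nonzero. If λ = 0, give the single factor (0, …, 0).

((1, 0, 1, 1, 0, 1, 1),)

In the fundamental-weight basis, λ has coordinates c = M·v (v = (3, -6, 1, 0, -6, 2, -5)):
  c_1 = 0*3 + 0*-6 + -1*1 + 0*0 + -2*-6 + 0*2 + 2*-5 = 1
  c_2 = 0*3 + 0*-6 + 0*1 + 0*0 + -2*-6 + -1*2 + 2*-5 = 0
  c_3 = 0*3 + 1*-6 + 1*1 + 0*0 + -1*-6 + 0*2 + 0*-5 = 1
  c_4 = 0*3 + 0*-6 + 0*1 + 0*0 + -3*-6 + -1*2 + 3*-5 = 1
  c_5 = -5*3 + 2*-6 + 1*1 + 0*0 + -4*-6 + 1*2 + 0*-5 = 0
  c_6 = -2*3 + 1*-6 + 1*1 + 0*0 + -2*-6 + 0*2 + 0*-5 = 1
  c_7 = 8*3 + -3*-6 + -1*1 + -1*0 + 10*-6 + 0*2 + -4*-5 = 1
Base-2 expansion of each c_i:
  c_1 = 1 = 1·2^0
  c_2 = 0
  c_3 = 1 = 1·2^0
  c_4 = 1 = 1·2^0
  c_5 = 0
  c_6 = 1 = 1·2^0
  c_7 = 1 = 1·2^0
λ_0 = (1, 0, 1, 1, 0, 1, 1)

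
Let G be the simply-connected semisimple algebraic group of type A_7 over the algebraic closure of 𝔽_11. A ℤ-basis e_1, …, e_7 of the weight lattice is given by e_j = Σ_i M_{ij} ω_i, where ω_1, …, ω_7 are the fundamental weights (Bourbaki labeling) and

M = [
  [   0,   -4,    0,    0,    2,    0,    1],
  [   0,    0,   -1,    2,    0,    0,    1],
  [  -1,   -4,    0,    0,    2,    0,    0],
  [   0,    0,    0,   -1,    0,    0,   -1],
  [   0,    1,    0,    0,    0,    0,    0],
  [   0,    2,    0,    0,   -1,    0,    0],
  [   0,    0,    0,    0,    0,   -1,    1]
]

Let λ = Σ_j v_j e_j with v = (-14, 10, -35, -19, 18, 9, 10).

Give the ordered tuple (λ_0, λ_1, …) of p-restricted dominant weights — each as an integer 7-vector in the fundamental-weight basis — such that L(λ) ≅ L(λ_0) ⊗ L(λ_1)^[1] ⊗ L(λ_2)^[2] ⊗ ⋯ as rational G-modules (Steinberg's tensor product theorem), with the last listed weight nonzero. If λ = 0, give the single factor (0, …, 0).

ω-coordinates c = M·v, v = (-14, 10, -35, -19, 18, 9, 10):
  c_1 = (0)·(-14) + (-4)·(10) + (0)·(-35) + (0)·(-19) + 2·18 + 0·9 + 1·10 = 6
  c_2 = (0)·(-14) + 0·10 + (-1)·(-35) + (2)·(-19) + 0·18 + 0·9 + 1·10 = 7
  c_3 = (-1)·(-14) + (-4)·(10) + (0)·(-35) + (0)·(-19) + 2·18 + 0·9 + 0·10 = 10
  c_4 = (0)·(-14) + 0·10 + (0)·(-35) + (-1)·(-19) + 0·18 + 0·9 + (-1)·(10) = 9
  c_5 = (0)·(-14) + 1·10 + (0)·(-35) + (0)·(-19) + 0·18 + 0·9 + 0·10 = 10
  c_6 = (0)·(-14) + 2·10 + (0)·(-35) + (0)·(-19) + (-1)·(18) + 0·9 + 0·10 = 2
  c_7 = (0)·(-14) + 0·10 + (0)·(-35) + (0)·(-19) + 0·18 + (-1)·(9) + 1·10 = 1
Base-11 expansion of each c_i:
  c_1 = 6 = 6·11^0
  c_2 = 7 = 7·11^0
  c_3 = 10 = 10·11^0
  c_4 = 9 = 9·11^0
  c_5 = 10 = 10·11^0
  c_6 = 2 = 2·11^0
  c_7 = 1 = 1·11^0
p-restricted factor λ_0 = (6, 7, 10, 9, 10, 2, 1)

((6, 7, 10, 9, 10, 2, 1),)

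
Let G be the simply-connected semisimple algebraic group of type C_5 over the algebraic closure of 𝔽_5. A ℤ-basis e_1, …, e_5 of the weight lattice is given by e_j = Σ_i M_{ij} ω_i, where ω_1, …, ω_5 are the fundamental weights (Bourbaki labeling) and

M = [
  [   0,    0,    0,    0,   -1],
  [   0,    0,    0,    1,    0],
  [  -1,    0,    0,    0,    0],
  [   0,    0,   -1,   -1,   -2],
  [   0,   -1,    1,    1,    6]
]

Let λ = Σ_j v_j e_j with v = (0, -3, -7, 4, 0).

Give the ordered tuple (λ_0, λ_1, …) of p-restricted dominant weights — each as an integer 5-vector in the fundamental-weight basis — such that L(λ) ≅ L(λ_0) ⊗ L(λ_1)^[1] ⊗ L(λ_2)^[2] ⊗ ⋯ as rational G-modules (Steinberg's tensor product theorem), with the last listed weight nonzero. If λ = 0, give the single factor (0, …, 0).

((0, 4, 0, 3, 0),)

Compute c_i = Σ_j M_{ij} v_j with v = (0, -3, -7, 4, 0):
  c_1 = 0·0 + (0)·(-3) + (0)·(-7) + 0·4 + (-1)·(0) = 0
  c_2 = 0·0 + (0)·(-3) + (0)·(-7) + 1·4 + 0·0 = 4
  c_3 = (-1)·(0) + (0)·(-3) + (0)·(-7) + 0·4 + 0·0 = 0
  c_4 = 0·0 + (0)·(-3) + (-1)·(-7) + (-1)·(4) + (-2)·(0) = 3
  c_5 = 0·0 + (-1)·(-3) + (1)·(-7) + 1·4 + 6·0 = 0
Expand coordinatewise in base 5:
  c_1 = 0
  c_2 = 4 = 4·5^0
  c_3 = 0
  c_4 = 3 = 3·5^0
  c_5 = 0
p-restricted factor λ_0 = (0, 4, 0, 3, 0)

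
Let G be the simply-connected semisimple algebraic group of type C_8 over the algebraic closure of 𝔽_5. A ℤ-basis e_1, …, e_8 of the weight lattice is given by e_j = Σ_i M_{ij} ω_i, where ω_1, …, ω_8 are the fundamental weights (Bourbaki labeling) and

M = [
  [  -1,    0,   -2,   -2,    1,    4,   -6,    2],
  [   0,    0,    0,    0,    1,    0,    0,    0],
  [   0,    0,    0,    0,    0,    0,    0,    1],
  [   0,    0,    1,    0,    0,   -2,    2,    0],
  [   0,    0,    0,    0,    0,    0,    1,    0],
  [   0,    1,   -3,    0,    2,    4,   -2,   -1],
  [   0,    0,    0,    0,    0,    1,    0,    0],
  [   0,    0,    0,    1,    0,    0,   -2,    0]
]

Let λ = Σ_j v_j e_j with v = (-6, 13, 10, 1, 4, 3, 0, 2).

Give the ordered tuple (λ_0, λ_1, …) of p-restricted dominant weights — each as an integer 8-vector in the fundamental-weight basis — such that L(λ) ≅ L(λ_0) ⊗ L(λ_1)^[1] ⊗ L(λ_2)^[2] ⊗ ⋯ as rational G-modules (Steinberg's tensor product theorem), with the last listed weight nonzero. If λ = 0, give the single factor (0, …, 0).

Compute c_i = Σ_j M_{ij} v_j with v = (-6, 13, 10, 1, 4, 3, 0, 2):
  c_1 = (-1)·(-6) + (0)·(13) + (-2)·(10) + (-2)·(1) + (1)·(4) + (4)·(3) + (-6)·(0) + (2)·(2) = 4
  c_2 = (0)·(-6) + (0)·(13) + (0)·(10) + (0)·(1) + (1)·(4) + (0)·(3) + (0)·(0) + (0)·(2) = 4
  c_3 = (0)·(-6) + (0)·(13) + (0)·(10) + (0)·(1) + (0)·(4) + (0)·(3) + (0)·(0) + (1)·(2) = 2
  c_4 = (0)·(-6) + (0)·(13) + (1)·(10) + (0)·(1) + (0)·(4) + (-2)·(3) + (2)·(0) + (0)·(2) = 4
  c_5 = (0)·(-6) + (0)·(13) + (0)·(10) + (0)·(1) + (0)·(4) + (0)·(3) + (1)·(0) + (0)·(2) = 0
  c_6 = (0)·(-6) + (1)·(13) + (-3)·(10) + (0)·(1) + (2)·(4) + (4)·(3) + (-2)·(0) + (-1)·(2) = 1
  c_7 = (0)·(-6) + (0)·(13) + (0)·(10) + (0)·(1) + (0)·(4) + (1)·(3) + (0)·(0) + (0)·(2) = 3
  c_8 = (0)·(-6) + (0)·(13) + (0)·(10) + (1)·(1) + (0)·(4) + (0)·(3) + (-2)·(0) + (0)·(2) = 1
Base-5 expansion of each c_i:
  c_1 = 4 = 4·5^0
  c_2 = 4 = 4·5^0
  c_3 = 2 = 2·5^0
  c_4 = 4 = 4·5^0
  c_5 = 0
  c_6 = 1 = 1·5^0
  c_7 = 3 = 3·5^0
  c_8 = 1 = 1·5^0
λ_0 = (4, 4, 2, 4, 0, 1, 3, 1)

((4, 4, 2, 4, 0, 1, 3, 1),)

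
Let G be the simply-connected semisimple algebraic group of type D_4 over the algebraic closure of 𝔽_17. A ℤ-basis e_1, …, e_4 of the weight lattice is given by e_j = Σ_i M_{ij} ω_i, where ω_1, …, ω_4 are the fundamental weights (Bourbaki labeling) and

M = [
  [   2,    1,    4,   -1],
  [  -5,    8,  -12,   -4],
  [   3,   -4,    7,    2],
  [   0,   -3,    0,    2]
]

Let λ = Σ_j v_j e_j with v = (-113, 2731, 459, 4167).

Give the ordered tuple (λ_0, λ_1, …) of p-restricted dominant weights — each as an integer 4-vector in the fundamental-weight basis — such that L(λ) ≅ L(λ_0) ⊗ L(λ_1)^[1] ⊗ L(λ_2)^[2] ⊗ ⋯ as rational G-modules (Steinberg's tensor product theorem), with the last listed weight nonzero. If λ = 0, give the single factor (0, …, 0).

((4, 16, 12, 5), (10, 13, 16, 8))

Change of basis e → ω: c = M·v where v = (-113, 2731, 459, 4167):
  c_1 = (2)·(-113) + (1)·(2731) + (4)·(459) + (-1)·(4167) = 174
  c_2 = (-5)·(-113) + (8)·(2731) + (-12)·(459) + (-4)·(4167) = 237
  c_3 = (3)·(-113) + (-4)·(2731) + (7)·(459) + (2)·(4167) = 284
  c_4 = (0)·(-113) + (-3)·(2731) + (0)·(459) + (2)·(4167) = 141
p = 17; digits c_i = Σ_j d_{ij}·17^j, 0 ≤ d_{ij} < 17:
  c_1 = 174 = 4·17^0 + 10·17^1
  c_2 = 237 = 16·17^0 + 13·17^1
  c_3 = 284 = 12·17^0 + 16·17^1
  c_4 = 141 = 5·17^0 + 8·17^1
p-restricted factor λ_0 = (4, 16, 12, 5)
p-restricted factor λ_1 = (10, 13, 16, 8)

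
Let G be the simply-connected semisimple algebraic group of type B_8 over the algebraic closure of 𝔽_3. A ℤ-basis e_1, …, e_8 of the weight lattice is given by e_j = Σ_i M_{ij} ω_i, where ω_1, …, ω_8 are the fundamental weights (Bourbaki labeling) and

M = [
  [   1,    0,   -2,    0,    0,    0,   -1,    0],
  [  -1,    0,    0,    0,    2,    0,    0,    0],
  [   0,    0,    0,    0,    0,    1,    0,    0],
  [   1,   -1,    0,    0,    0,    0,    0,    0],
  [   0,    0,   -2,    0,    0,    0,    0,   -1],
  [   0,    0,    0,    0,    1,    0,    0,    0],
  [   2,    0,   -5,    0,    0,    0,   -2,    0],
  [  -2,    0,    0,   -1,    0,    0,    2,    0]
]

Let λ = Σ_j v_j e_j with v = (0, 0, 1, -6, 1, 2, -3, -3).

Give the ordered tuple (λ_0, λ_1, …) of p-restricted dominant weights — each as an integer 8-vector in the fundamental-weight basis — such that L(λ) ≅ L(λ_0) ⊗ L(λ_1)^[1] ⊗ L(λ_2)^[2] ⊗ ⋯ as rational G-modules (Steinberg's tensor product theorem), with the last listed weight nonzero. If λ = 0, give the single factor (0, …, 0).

In the fundamental-weight basis, λ has coordinates c = M·v (v = (0, 0, 1, -6, 1, 2, -3, -3)):
  c_1 = 1·0 + 0·0 + (-2)·(1) + (0)·(-6) + 0·1 + 0·2 + (-1)·(-3) + (0)·(-3) = 1
  c_2 = (-1)·(0) + 0·0 + 0·1 + (0)·(-6) + 2·1 + 0·2 + (0)·(-3) + (0)·(-3) = 2
  c_3 = 0·0 + 0·0 + 0·1 + (0)·(-6) + 0·1 + 1·2 + (0)·(-3) + (0)·(-3) = 2
  c_4 = 1·0 + (-1)·(0) + 0·1 + (0)·(-6) + 0·1 + 0·2 + (0)·(-3) + (0)·(-3) = 0
  c_5 = 0·0 + 0·0 + (-2)·(1) + (0)·(-6) + 0·1 + 0·2 + (0)·(-3) + (-1)·(-3) = 1
  c_6 = 0·0 + 0·0 + 0·1 + (0)·(-6) + 1·1 + 0·2 + (0)·(-3) + (0)·(-3) = 1
  c_7 = 2·0 + 0·0 + (-5)·(1) + (0)·(-6) + 0·1 + 0·2 + (-2)·(-3) + (0)·(-3) = 1
  c_8 = (-2)·(0) + 0·0 + 0·1 + (-1)·(-6) + 0·1 + 0·2 + (2)·(-3) + (0)·(-3) = 0
Writing each c_i in base p = 3:
  c_1 = 1 = 1·3^0
  c_2 = 2 = 2·3^0
  c_3 = 2 = 2·3^0
  c_4 = 0
  c_5 = 1 = 1·3^0
  c_6 = 1 = 1·3^0
  c_7 = 1 = 1·3^0
  c_8 = 0
p-restricted factor λ_0 = (1, 2, 2, 0, 1, 1, 1, 0)

((1, 2, 2, 0, 1, 1, 1, 0),)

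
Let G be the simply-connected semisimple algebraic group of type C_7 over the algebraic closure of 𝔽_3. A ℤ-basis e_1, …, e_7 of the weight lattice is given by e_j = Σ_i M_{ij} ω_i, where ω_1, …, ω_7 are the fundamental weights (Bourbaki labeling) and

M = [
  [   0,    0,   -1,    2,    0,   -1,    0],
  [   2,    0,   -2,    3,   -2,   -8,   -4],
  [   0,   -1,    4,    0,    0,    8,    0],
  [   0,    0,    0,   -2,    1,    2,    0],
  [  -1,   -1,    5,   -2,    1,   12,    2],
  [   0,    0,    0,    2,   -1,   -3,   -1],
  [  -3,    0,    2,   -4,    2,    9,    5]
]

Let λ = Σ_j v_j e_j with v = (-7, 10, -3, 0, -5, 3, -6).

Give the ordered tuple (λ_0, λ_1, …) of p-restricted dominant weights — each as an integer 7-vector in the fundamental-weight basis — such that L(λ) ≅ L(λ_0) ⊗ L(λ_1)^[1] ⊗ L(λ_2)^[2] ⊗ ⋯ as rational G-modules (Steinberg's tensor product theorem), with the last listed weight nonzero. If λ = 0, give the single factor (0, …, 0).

((0, 2, 2, 1, 1, 2, 2),)

ω-coordinates c = M·v, v = (-7, 10, -3, 0, -5, 3, -6):
  c_1 = 0*-7 + 0*10 + -1*-3 + 2*0 + 0*-5 + -1*3 + 0*-6 = 0
  c_2 = 2*-7 + 0*10 + -2*-3 + 3*0 + -2*-5 + -8*3 + -4*-6 = 2
  c_3 = 0*-7 + -1*10 + 4*-3 + 0*0 + 0*-5 + 8*3 + 0*-6 = 2
  c_4 = 0*-7 + 0*10 + 0*-3 + -2*0 + 1*-5 + 2*3 + 0*-6 = 1
  c_5 = -1*-7 + -1*10 + 5*-3 + -2*0 + 1*-5 + 12*3 + 2*-6 = 1
  c_6 = 0*-7 + 0*10 + 0*-3 + 2*0 + -1*-5 + -3*3 + -1*-6 = 2
  c_7 = -3*-7 + 0*10 + 2*-3 + -4*0 + 2*-5 + 9*3 + 5*-6 = 2
Writing each c_i in base p = 3:
  c_1 = 0
  c_2 = 2 = 2·3^0
  c_3 = 2 = 2·3^0
  c_4 = 1 = 1·3^0
  c_5 = 1 = 1·3^0
  c_6 = 2 = 2·3^0
  c_7 = 2 = 2·3^0
λ_0 = (0, 2, 2, 1, 1, 2, 2)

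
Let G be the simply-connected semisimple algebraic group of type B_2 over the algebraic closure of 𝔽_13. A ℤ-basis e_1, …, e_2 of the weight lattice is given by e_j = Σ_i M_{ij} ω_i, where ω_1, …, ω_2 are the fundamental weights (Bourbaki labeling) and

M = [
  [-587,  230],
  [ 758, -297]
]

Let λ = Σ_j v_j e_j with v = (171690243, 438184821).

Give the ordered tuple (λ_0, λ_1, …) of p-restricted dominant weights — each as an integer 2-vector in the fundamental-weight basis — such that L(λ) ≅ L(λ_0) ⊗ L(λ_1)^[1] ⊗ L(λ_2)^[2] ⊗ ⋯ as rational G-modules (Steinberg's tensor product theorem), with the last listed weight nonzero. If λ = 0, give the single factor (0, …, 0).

In the fundamental-weight basis, λ has coordinates c = M·v (v = (171690243, 438184821)):
  c_1 = -587*171690243 + 230*438184821 = 336189
  c_2 = 758*171690243 + -297*438184821 = 312357
Writing each c_i in base p = 13:
  c_1 = 336189 = 9·13^0 + 3·13^1 + 0·13^2 + 10·13^3 + 11·13^4
  c_2 = 312357 = 6·13^0 + 3·13^1 + 2·13^2 + 12·13^3 + 10·13^4
λ_0 = (9, 6)
λ_1 = (3, 3)
λ_2 = (0, 2)
λ_3 = (10, 12)
λ_4 = (11, 10)

((9, 6), (3, 3), (0, 2), (10, 12), (11, 10))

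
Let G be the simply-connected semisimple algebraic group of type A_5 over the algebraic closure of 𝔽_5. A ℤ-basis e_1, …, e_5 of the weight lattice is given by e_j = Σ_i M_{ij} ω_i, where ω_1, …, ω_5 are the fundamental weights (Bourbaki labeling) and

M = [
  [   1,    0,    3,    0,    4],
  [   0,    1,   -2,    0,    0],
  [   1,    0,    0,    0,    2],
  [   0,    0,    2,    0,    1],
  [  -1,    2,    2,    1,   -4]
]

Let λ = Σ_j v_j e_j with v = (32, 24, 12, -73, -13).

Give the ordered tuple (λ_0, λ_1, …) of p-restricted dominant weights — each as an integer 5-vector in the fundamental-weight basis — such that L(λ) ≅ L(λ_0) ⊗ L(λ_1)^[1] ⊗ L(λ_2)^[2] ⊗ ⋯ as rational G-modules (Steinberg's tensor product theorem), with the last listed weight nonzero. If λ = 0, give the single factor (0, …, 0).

((1, 0, 1, 1, 4), (3, 0, 1, 2, 3))

Converting to the ω-basis (c_i = row i of M dotted with v = (32, 24, 12, -73, -13)):
  c_1 = (1)·(32) + (0)·(24) + (3)·(12) + (0)·(-73) + (4)·(-13) = 16
  c_2 = (0)·(32) + (1)·(24) + (-2)·(12) + (0)·(-73) + (0)·(-13) = 0
  c_3 = (1)·(32) + (0)·(24) + (0)·(12) + (0)·(-73) + (2)·(-13) = 6
  c_4 = (0)·(32) + (0)·(24) + (2)·(12) + (0)·(-73) + (1)·(-13) = 11
  c_5 = (-1)·(32) + (2)·(24) + (2)·(12) + (1)·(-73) + (-4)·(-13) = 19
Writing each c_i in base p = 5:
  c_1 = 16 = 1·5^0 + 3·5^1
  c_2 = 0
  c_3 = 6 = 1·5^0 + 1·5^1
  c_4 = 11 = 1·5^0 + 2·5^1
  c_5 = 19 = 4·5^0 + 3·5^1
p-restricted factor λ_0 = (1, 0, 1, 1, 4)
p-restricted factor λ_1 = (3, 0, 1, 2, 3)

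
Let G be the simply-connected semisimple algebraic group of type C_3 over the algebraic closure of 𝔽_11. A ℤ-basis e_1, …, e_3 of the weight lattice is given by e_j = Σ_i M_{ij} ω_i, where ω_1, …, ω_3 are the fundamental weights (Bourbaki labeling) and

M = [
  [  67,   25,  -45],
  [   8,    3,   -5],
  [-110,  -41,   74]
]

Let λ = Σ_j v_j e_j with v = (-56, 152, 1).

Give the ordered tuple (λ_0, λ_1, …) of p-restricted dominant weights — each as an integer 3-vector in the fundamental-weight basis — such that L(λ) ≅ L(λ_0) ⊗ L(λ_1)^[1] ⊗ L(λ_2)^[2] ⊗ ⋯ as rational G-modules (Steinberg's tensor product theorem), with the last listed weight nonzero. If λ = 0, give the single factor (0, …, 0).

((3, 3, 2),)

Compute c_i = Σ_j M_{ij} v_j with v = (-56, 152, 1):
  c_1 = (67)·(-56) + 25·152 + (-45)·(1) = 3
  c_2 = (8)·(-56) + 3·152 + (-5)·(1) = 3
  c_3 = (-110)·(-56) + (-41)·(152) + 74·1 = 2
Writing each c_i in base p = 11:
  c_1 = 3 = 3·11^0
  c_2 = 3 = 3·11^0
  c_3 = 2 = 2·11^0
Factor λ_0 = (3, 3, 2)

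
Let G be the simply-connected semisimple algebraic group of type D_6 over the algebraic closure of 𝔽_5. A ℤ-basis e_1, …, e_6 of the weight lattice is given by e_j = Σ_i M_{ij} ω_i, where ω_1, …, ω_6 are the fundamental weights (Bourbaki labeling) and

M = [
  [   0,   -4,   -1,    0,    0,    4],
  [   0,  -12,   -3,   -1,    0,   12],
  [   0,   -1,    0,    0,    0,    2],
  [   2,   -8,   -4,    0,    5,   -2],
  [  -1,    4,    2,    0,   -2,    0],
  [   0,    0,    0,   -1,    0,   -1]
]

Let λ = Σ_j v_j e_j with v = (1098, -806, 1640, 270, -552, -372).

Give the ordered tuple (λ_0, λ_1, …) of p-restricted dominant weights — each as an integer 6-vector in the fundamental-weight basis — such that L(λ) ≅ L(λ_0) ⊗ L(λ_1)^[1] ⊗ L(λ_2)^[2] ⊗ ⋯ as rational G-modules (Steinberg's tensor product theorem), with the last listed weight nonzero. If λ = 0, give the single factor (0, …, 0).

Compute c_i = Σ_j M_{ij} v_j with v = (1098, -806, 1640, 270, -552, -372):
  c_1 = 0*1098 + -4*-806 + -1*1640 + 0*270 + 0*-552 + 4*-372 = 96
  c_2 = 0*1098 + -12*-806 + -3*1640 + -1*270 + 0*-552 + 12*-372 = 18
  c_3 = 0*1098 + -1*-806 + 0*1640 + 0*270 + 0*-552 + 2*-372 = 62
  c_4 = 2*1098 + -8*-806 + -4*1640 + 0*270 + 5*-552 + -2*-372 = 68
  c_5 = -1*1098 + 4*-806 + 2*1640 + 0*270 + -2*-552 + 0*-372 = 62
  c_6 = 0*1098 + 0*-806 + 0*1640 + -1*270 + 0*-552 + -1*-372 = 102
p = 5; digits c_i = Σ_j d_{ij}·5^j, 0 ≤ d_{ij} < 5:
  c_1 = 96 = 1·5^0 + 4·5^1 + 3·5^2
  c_2 = 18 = 3·5^0 + 3·5^1
  c_3 = 62 = 2·5^0 + 2·5^1 + 2·5^2
  c_4 = 68 = 3·5^0 + 3·5^1 + 2·5^2
  c_5 = 62 = 2·5^0 + 2·5^1 + 2·5^2
  c_6 = 102 = 2·5^0 + 0·5^1 + 4·5^2
p-restricted factor λ_0 = (1, 3, 2, 3, 2, 2)
p-restricted factor λ_1 = (4, 3, 2, 3, 2, 0)
p-restricted factor λ_2 = (3, 0, 2, 2, 2, 4)

((1, 3, 2, 3, 2, 2), (4, 3, 2, 3, 2, 0), (3, 0, 2, 2, 2, 4))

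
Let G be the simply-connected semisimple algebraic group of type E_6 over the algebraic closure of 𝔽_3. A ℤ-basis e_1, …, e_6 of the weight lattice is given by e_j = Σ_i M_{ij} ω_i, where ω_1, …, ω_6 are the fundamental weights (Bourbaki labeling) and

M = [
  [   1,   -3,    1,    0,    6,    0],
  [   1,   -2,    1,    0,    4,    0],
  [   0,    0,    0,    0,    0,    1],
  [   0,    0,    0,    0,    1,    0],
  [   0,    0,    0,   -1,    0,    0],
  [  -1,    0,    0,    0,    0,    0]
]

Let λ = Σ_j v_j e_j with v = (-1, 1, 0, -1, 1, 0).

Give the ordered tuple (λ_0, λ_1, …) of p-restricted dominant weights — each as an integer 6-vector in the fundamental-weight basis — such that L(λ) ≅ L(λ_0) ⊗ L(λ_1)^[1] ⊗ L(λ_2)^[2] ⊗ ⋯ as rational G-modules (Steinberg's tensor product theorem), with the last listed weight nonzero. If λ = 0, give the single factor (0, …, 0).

Converting to the ω-basis (c_i = row i of M dotted with v = (-1, 1, 0, -1, 1, 0)):
  c_1 = 1*-1 + -3*1 + 1*0 + 0*-1 + 6*1 + 0*0 = 2
  c_2 = 1*-1 + -2*1 + 1*0 + 0*-1 + 4*1 + 0*0 = 1
  c_3 = 0*-1 + 0*1 + 0*0 + 0*-1 + 0*1 + 1*0 = 0
  c_4 = 0*-1 + 0*1 + 0*0 + 0*-1 + 1*1 + 0*0 = 1
  c_5 = 0*-1 + 0*1 + 0*0 + -1*-1 + 0*1 + 0*0 = 1
  c_6 = -1*-1 + 0*1 + 0*0 + 0*-1 + 0*1 + 0*0 = 1
Writing each c_i in base p = 3:
  c_1 = 2 = 2·3^0
  c_2 = 1 = 1·3^0
  c_3 = 0
  c_4 = 1 = 1·3^0
  c_5 = 1 = 1·3^0
  c_6 = 1 = 1·3^0
Factor λ_0 = (2, 1, 0, 1, 1, 1)

((2, 1, 0, 1, 1, 1),)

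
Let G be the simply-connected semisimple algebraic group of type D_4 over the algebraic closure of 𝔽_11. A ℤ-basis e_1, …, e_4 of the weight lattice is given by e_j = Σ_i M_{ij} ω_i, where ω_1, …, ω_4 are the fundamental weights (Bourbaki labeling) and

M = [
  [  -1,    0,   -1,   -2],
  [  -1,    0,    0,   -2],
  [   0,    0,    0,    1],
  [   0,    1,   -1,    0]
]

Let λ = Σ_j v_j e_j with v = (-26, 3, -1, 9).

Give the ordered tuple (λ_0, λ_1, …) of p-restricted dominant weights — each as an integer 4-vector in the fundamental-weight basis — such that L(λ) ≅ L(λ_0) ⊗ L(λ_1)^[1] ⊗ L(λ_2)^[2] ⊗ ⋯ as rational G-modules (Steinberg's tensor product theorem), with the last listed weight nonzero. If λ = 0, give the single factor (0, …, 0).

Converting to the ω-basis (c_i = row i of M dotted with v = (-26, 3, -1, 9)):
  c_1 = -1*-26 + 0*3 + -1*-1 + -2*9 = 9
  c_2 = -1*-26 + 0*3 + 0*-1 + -2*9 = 8
  c_3 = 0*-26 + 0*3 + 0*-1 + 1*9 = 9
  c_4 = 0*-26 + 1*3 + -1*-1 + 0*9 = 4
Expand coordinatewise in base 11:
  c_1 = 9 = 9·11^0
  c_2 = 8 = 8·11^0
  c_3 = 9 = 9·11^0
  c_4 = 4 = 4·11^0
λ_0 = (9, 8, 9, 4)

((9, 8, 9, 4),)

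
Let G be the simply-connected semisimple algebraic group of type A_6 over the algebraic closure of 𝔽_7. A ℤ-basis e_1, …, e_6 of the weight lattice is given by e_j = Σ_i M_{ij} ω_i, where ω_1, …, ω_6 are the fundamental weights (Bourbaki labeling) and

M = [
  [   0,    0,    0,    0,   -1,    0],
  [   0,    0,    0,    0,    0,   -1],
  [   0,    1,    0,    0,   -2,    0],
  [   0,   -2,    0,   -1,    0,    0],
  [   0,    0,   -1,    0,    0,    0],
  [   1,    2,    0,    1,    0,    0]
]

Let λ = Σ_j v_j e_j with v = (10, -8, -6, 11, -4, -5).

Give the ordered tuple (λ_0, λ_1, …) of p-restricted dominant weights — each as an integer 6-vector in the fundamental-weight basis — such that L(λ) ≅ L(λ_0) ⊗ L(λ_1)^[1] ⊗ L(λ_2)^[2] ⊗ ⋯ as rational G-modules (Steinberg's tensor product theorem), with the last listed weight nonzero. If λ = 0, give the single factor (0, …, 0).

((4, 5, 0, 5, 6, 5),)

Compute c_i = Σ_j M_{ij} v_j with v = (10, -8, -6, 11, -4, -5):
  c_1 = 0*10 + 0*-8 + 0*-6 + 0*11 + -1*-4 + 0*-5 = 4
  c_2 = 0*10 + 0*-8 + 0*-6 + 0*11 + 0*-4 + -1*-5 = 5
  c_3 = 0*10 + 1*-8 + 0*-6 + 0*11 + -2*-4 + 0*-5 = 0
  c_4 = 0*10 + -2*-8 + 0*-6 + -1*11 + 0*-4 + 0*-5 = 5
  c_5 = 0*10 + 0*-8 + -1*-6 + 0*11 + 0*-4 + 0*-5 = 6
  c_6 = 1*10 + 2*-8 + 0*-6 + 1*11 + 0*-4 + 0*-5 = 5
p = 7; digits c_i = Σ_j d_{ij}·7^j, 0 ≤ d_{ij} < 7:
  c_1 = 4 = 4·7^0
  c_2 = 5 = 5·7^0
  c_3 = 0
  c_4 = 5 = 5·7^0
  c_5 = 6 = 6·7^0
  c_6 = 5 = 5·7^0
Factor λ_0 = (4, 5, 0, 5, 6, 5)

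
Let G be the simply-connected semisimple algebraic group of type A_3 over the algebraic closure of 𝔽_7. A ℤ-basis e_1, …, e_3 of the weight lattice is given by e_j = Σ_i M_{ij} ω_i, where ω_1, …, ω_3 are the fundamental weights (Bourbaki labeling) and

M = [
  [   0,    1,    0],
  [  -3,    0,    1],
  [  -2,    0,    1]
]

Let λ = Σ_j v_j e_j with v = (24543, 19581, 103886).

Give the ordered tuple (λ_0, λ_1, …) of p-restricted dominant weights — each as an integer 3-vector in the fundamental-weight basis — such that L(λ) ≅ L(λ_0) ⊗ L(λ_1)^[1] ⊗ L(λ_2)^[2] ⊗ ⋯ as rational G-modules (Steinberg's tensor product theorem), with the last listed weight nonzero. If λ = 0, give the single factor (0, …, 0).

Change of basis e → ω: c = M·v where v = (24543, 19581, 103886):
  c_1 = (0)·(24543) + (1)·(19581) + (0)·(103886) = 19581
  c_2 = (-3)·(24543) + (0)·(19581) + (1)·(103886) = 30257
  c_3 = (-2)·(24543) + (0)·(19581) + (1)·(103886) = 54800
Base-7 expansion of each c_i:
  c_1 = 19581 = 2·7^0 + 4·7^1 + 0·7^2 + 1·7^3 + 1·7^4 + 1·7^5
  c_2 = 30257 = 3·7^0 + 3·7^1 + 1·7^2 + 4·7^3 + 5·7^4 + 1·7^5
  c_3 = 54800 = 4·7^0 + 2·7^1 + 5·7^2 + 5·7^3 + 1·7^4 + 3·7^5
p-restricted factor λ_0 = (2, 3, 4)
p-restricted factor λ_1 = (4, 3, 2)
p-restricted factor λ_2 = (0, 1, 5)
p-restricted factor λ_3 = (1, 4, 5)
p-restricted factor λ_4 = (1, 5, 1)
p-restricted factor λ_5 = (1, 1, 3)

((2, 3, 4), (4, 3, 2), (0, 1, 5), (1, 4, 5), (1, 5, 1), (1, 1, 3))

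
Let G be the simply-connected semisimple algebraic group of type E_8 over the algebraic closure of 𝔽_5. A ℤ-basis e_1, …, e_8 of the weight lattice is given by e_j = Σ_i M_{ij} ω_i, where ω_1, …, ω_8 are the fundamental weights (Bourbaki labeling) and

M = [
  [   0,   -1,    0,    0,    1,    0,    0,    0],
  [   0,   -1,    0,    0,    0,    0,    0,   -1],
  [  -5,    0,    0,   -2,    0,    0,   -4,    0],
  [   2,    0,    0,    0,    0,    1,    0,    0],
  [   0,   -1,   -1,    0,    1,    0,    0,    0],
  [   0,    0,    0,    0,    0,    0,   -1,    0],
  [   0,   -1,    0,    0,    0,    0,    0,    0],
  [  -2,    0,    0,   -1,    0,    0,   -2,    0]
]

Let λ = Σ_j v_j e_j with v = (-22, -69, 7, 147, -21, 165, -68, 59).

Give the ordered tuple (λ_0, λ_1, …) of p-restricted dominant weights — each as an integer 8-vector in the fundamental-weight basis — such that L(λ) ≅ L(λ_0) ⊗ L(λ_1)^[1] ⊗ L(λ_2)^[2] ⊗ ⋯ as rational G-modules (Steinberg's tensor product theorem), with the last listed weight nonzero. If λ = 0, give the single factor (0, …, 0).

Converting to the ω-basis (c_i = row i of M dotted with v = (-22, -69, 7, 147, -21, 165, -68, 59)):
  c_1 = (0)·(-22) + (-1)·(-69) + (0)·(7) + (0)·(147) + (1)·(-21) + (0)·(165) + (0)·(-68) + (0)·(59) = 48
  c_2 = (0)·(-22) + (-1)·(-69) + (0)·(7) + (0)·(147) + (0)·(-21) + (0)·(165) + (0)·(-68) + (-1)·(59) = 10
  c_3 = (-5)·(-22) + (0)·(-69) + (0)·(7) + (-2)·(147) + (0)·(-21) + (0)·(165) + (-4)·(-68) + (0)·(59) = 88
  c_4 = (2)·(-22) + (0)·(-69) + (0)·(7) + (0)·(147) + (0)·(-21) + (1)·(165) + (0)·(-68) + (0)·(59) = 121
  c_5 = (0)·(-22) + (-1)·(-69) + (-1)·(7) + (0)·(147) + (1)·(-21) + (0)·(165) + (0)·(-68) + (0)·(59) = 41
  c_6 = (0)·(-22) + (0)·(-69) + (0)·(7) + (0)·(147) + (0)·(-21) + (0)·(165) + (-1)·(-68) + (0)·(59) = 68
  c_7 = (0)·(-22) + (-1)·(-69) + (0)·(7) + (0)·(147) + (0)·(-21) + (0)·(165) + (0)·(-68) + (0)·(59) = 69
  c_8 = (-2)·(-22) + (0)·(-69) + (0)·(7) + (-1)·(147) + (0)·(-21) + (0)·(165) + (-2)·(-68) + (0)·(59) = 33
Writing each c_i in base p = 5:
  c_1 = 48 = 3·5^0 + 4·5^1 + 1·5^2
  c_2 = 10 = 0·5^0 + 2·5^1
  c_3 = 88 = 3·5^0 + 2·5^1 + 3·5^2
  c_4 = 121 = 1·5^0 + 4·5^1 + 4·5^2
  c_5 = 41 = 1·5^0 + 3·5^1 + 1·5^2
  c_6 = 68 = 3·5^0 + 3·5^1 + 2·5^2
  c_7 = 69 = 4·5^0 + 3·5^1 + 2·5^2
  c_8 = 33 = 3·5^0 + 1·5^1 + 1·5^2
Factor λ_0 = (3, 0, 3, 1, 1, 3, 4, 3)
Factor λ_1 = (4, 2, 2, 4, 3, 3, 3, 1)
Factor λ_2 = (1, 0, 3, 4, 1, 2, 2, 1)

((3, 0, 3, 1, 1, 3, 4, 3), (4, 2, 2, 4, 3, 3, 3, 1), (1, 0, 3, 4, 1, 2, 2, 1))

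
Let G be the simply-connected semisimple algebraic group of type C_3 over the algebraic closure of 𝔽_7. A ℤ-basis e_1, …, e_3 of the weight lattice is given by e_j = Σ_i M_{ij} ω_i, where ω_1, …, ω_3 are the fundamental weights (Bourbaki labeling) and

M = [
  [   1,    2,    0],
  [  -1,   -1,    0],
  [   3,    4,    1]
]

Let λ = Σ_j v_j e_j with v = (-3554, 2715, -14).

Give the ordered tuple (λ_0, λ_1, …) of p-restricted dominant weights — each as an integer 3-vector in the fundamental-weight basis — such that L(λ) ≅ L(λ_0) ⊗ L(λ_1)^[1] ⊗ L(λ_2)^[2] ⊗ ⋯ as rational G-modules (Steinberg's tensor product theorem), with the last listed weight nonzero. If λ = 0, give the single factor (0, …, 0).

((0, 6, 2), (2, 0, 5), (3, 3, 3), (5, 2, 0))

Compute c_i = Σ_j M_{ij} v_j with v = (-3554, 2715, -14):
  c_1 = (1)·(-3554) + (2)·(2715) + (0)·(-14) = 1876
  c_2 = (-1)·(-3554) + (-1)·(2715) + (0)·(-14) = 839
  c_3 = (3)·(-3554) + (4)·(2715) + (1)·(-14) = 184
p = 7; digits c_i = Σ_j d_{ij}·7^j, 0 ≤ d_{ij} < 7:
  c_1 = 1876 = 0·7^0 + 2·7^1 + 3·7^2 + 5·7^3
  c_2 = 839 = 6·7^0 + 0·7^1 + 3·7^2 + 2·7^3
  c_3 = 184 = 2·7^0 + 5·7^1 + 3·7^2
Factor λ_0 = (0, 6, 2)
Factor λ_1 = (2, 0, 5)
Factor λ_2 = (3, 3, 3)
Factor λ_3 = (5, 2, 0)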